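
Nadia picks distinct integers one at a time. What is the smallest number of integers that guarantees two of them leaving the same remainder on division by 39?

40

By the pigeonhole principle, the 39 residue classes mod 39 are the pigeonholes.
With 39 integers one could put 1 in each residue class and have no class reach 2.
The 40th integer pushes some class to 2, so 39·1 + 1 = 40.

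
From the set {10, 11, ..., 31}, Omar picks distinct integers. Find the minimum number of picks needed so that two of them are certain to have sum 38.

Two chosen integers sum to 38 exactly when both halves of some pair {x, 38−x} with 10 ≤ x ≤ 38−x ≤ 28 are chosen — 9 such pairs.
The remaining 4 elements (those with no distinct partner in range) can never complete a 38-sum, so the worst case takes all of them and one from each pair: 4 + 9 = 13.
Pigeonhole: the 14th integer has to be the second member of some pair, so 13 + 1 = 14.

14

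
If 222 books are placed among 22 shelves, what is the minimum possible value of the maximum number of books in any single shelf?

11

Pigeonhole: the 22 shelves are the holes and the 222 books are the pigeons.
If every shelf held at most 10 books, the total would be at most 22 × 10 = 220, which is less than 222.
So some shelf holds at least ⌈222/22⌉ = 11 books.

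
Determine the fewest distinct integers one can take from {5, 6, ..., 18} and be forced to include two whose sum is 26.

A set avoiding the sum 26 can contain at most one of each pair {x, 26−x}, plus the 4 elements whose complement lies outside the range or equal to its own complement.
The integers 5, …, 13 (9 of them) are such a set: any two sum to at least 5+6 = 11 and at most 12+13 = 25 < 26.
Any 10th integer completes one of the 5 pairs, so 10 choices force a sum of 26.

10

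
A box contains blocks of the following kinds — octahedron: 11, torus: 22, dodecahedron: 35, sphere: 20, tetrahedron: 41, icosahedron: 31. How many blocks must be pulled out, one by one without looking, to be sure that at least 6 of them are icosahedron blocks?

In the worst case for collecting icosahedron blocks, every non-icosahedron block comes out first.
There are 11 + 22 + 35 + 20 + 41 = 129 non-icosahedron blocks altogether.
After those, each further block must be icosahedron, so 129 + 6 = 135 draws guarantee 6 icosahedron blocks.

135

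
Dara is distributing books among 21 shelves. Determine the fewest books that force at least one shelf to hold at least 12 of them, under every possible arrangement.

With 231 books one could put exactly 11 in each of the 21 shelves, and no shelf would reach 12.
By the pigeonhole principle, one more book must land in a shelf that already has 11, giving it 12.
So 21 × 11 + 1 = 232 books are required.

232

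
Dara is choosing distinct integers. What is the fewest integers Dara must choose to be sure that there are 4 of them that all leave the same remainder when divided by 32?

97

The 32 residue classes mod 32 are the pigeonholes.
With 96 integers one could put 3 in each residue class and have no class reach 4.
The 97th integer pushes some class to 4, so 32·3 + 1 = 97.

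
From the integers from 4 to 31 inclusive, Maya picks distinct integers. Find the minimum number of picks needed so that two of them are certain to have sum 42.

A set avoiding the sum 42 can contain at most one of each pair {x, 42−x}, plus the 8 elements whose complement lies outside the range or equal to its own complement.
The integers 4, …, 21 (18 of them) are such a set: any two sum to at least 4+5 = 9 and at most 20+21 = 41 < 42.
By the pigeonhole principle, any 19th integer completes one of the 10 pairs, so 19 choices force a sum of 42.

19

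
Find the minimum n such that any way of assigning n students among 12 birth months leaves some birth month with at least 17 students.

With 192 students one could put exactly 16 in each of the 12 birth months, and no birth month would reach 17.
One more student must land in a birth month that already has 16, giving it 17.
So 12 × 16 + 1 = 193 students are required.

193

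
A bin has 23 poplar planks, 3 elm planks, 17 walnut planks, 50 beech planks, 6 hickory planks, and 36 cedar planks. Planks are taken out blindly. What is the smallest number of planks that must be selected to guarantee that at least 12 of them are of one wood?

54

An adversary could hand out at most 11 planks per wood (elm, hickory run out sooner): 11 + 3 + 11 + 11 + 6 + 11 = 53 planks and still no wood has 12.
By pigeonhole, one more plank lands in a wood already at 11, so 54 draws are enough and 53 are not.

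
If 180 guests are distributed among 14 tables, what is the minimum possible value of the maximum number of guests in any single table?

The 14 tables are the holes and the 180 guests are the pigeons.
If every table held at most 12 guests, the total would be at most 14 × 12 = 168, which is less than 180.
So some table holds at least ⌈180/14⌉ = 13 guests.

13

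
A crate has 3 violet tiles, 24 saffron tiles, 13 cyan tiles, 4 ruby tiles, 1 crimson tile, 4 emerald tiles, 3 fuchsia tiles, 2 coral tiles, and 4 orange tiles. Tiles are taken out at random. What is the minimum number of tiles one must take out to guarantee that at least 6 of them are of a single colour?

An adversary could hand out at most 5 tiles per colour (7 colours run out sooner): 3 + 5 + 5 + 4 + 1 + 4 + 3 + 2 + 4 = 31 tiles and still no colour has 6.
One more tile lands in a colour already at 5, so 32 draws are enough and 31 are not.

32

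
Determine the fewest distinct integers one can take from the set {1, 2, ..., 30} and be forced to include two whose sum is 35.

Two chosen integers sum to 35 exactly when both halves of some pair {x, 35−x} with 5 ≤ x ≤ 35−x ≤ 30 are chosen — 13 such pairs.
The remaining 4 elements (those with no distinct partner in range) can never complete a 35-sum, so the worst case takes all of them and one from each pair: 4 + 13 = 17.
Pigeonhole: the 18th integer has to be the second member of some pair, so 17 + 1 = 18.

18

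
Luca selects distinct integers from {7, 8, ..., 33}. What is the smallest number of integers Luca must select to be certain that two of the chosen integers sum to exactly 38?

Group the elements by complementary pair {x, 38−x}: {7,31}, {8,30}, {9,29}, …, giving 12 two-element pairs, the single value 19 (it cannot pair with itself since the integers are distinct), and 2 integers whose partner 38−x falls outside [7,33].
By the pigeonhole principle, treating each of those 15 groups as a pigeonhole, one can pick one integer per group — 15 integers — with no two summing to 38.
The 16th integer lands in an occupied pair, forcing a sum of 38.

16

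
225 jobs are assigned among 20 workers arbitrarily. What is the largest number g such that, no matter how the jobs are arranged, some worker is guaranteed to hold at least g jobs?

By pigeonhole, the 20 workers are the holes and the 225 jobs are the pigeons.
If every worker held at most 11 jobs, the total would be at most 20 × 11 = 220, which is less than 225.
So some worker holds at least ⌈225/20⌉ = 12 jobs.

12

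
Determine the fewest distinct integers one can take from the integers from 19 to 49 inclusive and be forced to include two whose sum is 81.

23

Group the elements by complementary pair {x, 81−x}: {32,49}, {33,48}, {34,47}, …, giving 9 two-element pairs and 13 integers whose partner 81−x falls outside [19,49].
By the pigeonhole principle, treating each of those 22 groups as a pigeonhole, one can pick one integer per group — 22 integers — with no two summing to 81.
The 23rd integer lands in an occupied pair, forcing a sum of 81.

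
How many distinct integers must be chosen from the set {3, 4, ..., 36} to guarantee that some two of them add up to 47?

Group the elements by complementary pair {x, 47−x}: {11,36}, {12,35}, {13,34}, …, giving 13 two-element pairs and 8 integers whose partner 47−x falls outside [3,36].
By the pigeonhole principle, treating each of those 21 groups as a pigeonhole, one can pick one integer per group — 21 integers — with no two summing to 47.
The 22nd integer lands in an occupied pair, forcing a sum of 47.

22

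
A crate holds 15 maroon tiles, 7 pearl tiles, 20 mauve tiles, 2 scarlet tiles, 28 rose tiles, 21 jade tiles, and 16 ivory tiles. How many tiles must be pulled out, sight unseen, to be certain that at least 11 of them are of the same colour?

An adversary could hand out at most 10 tiles per colour (pearl, scarlet run out sooner): 10 + 7 + 10 + 2 + 10 + 10 + 10 = 59 tiles and still no colour has 11.
By pigeonhole, one more tile lands in a colour already at 10, so 60 draws are enough and 59 are not.

60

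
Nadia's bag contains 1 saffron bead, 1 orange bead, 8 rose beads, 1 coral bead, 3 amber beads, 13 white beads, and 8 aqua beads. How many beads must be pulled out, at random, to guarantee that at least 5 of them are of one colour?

19

The 7 colours are the holes; the beads drawn are the pigeons.
To avoid 5 of any one colour, the worst case takes at most 4 of each colour, or every bead of a colour that has fewer than 4.
That gives 1 + 1 + 4 + 1 + 3 + 4 + 4 = 18 beads with no colour reaching 5.
The next bead forces some colour to 5, so 18 + 1 = 19.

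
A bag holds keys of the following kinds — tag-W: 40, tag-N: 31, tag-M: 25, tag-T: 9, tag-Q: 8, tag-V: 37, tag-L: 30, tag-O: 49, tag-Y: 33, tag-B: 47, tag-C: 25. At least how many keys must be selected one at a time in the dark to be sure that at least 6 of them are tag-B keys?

In the worst case for collecting tag-B keys, every non-tag-B key comes out first.
There are 40 + 31 + 25 + 9 + 8 + 37 + 30 + 49 + 33 + 25 = 287 non-tag-B keys altogether.
After those, each further key must be tag-B, so 287 + 6 = 293 draws guarantee 6 tag-B keys.

293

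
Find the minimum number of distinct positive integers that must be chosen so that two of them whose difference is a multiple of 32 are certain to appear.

33

Integers whose pairwise differences are multiples of 32 are exactly those sharing a remainder mod 32. The 32 residue classes mod 32 are the pigeonholes.
With 32 integers one could put 1 in each residue class and have no class reach 2.
The 33rd integer pushes some class to 2, so 32·1 + 1 = 33.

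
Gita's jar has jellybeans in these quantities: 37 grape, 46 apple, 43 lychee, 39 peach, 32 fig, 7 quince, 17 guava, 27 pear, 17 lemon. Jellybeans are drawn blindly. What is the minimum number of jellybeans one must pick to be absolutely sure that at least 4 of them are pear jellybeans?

In the worst case for collecting pear jellybeans, every non-pear jellybean comes out first.
There are 37 + 46 + 43 + 39 + 32 + 7 + 17 + 17 = 238 non-pear jellybeans altogether.
After those, each further jellybean must be pear, so 238 + 4 = 242 draws guarantee 4 pear jellybeans.

242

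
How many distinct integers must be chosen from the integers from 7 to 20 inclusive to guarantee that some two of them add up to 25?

Two chosen integers sum to 25 exactly when both halves of some pair {x, 25−x} with 7 ≤ x ≤ 25−x ≤ 18 are chosen — 6 such pairs.
The remaining 2 elements (those with no distinct partner in range) can never complete a 25-sum, so the worst case takes all of them and one from each pair: 2 + 6 = 8.
The 9th integer has to be the second member of some pair, so 8 + 1 = 9.

9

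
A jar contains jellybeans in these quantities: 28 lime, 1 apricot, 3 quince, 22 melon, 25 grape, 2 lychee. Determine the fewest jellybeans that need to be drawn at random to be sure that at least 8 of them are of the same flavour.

28

Pigeonhole: put each drawn jellybean into a box by flavour. The largest draw with every box below 8 takes min(count, 7) from each flavour; flavours with fewer than 7 contribute all they have.
Σ min(cᵢ, 7) = 7 + 1 + 3 + 7 + 7 + 2 = 27.
Draw number 27 + 1 = 28 must push one box to 8.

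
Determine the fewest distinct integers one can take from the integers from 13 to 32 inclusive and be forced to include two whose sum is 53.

15

Two chosen integers sum to 53 exactly when both halves of some pair {x, 53−x} with 21 ≤ x ≤ 53−x ≤ 32 are chosen — 6 such pairs.
The remaining 8 elements (those with no distinct partner in range) can never complete a 53-sum, so the worst case takes all of them and one from each pair: 8 + 6 = 14.
The 15th integer has to be the second member of some pair, so 14 + 1 = 15.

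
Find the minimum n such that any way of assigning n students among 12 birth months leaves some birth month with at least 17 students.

193

With 192 students one could put exactly 16 in each of the 12 birth months, and no birth month would reach 17.
One more student must land in a birth month that already has 16, giving it 17.
So 12 × 16 + 1 = 193 students are required.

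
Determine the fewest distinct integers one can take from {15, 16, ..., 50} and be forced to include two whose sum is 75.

24

Group the elements by complementary pair {x, 75−x}: {25,50}, {26,49}, {27,48}, …, giving 13 two-element pairs and 10 integers whose partner 75−x falls outside [15,50].
By pigeonhole, treating each of those 23 groups as a pigeonhole, one can pick one integer per group — 23 integers — with no two summing to 75.
The 24th integer lands in an occupied pair, forcing a sum of 75.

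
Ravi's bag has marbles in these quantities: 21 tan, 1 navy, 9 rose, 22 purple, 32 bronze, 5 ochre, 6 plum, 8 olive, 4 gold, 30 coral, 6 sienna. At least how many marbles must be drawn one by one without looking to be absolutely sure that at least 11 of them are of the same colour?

80

An adversary could hand out at most 10 marbles per colour (7 colours run out sooner): 10 + 1 + 9 + 10 + 10 + 5 + 6 + 8 + 4 + 10 + 6 = 79 marbles and still no colour has 11.
By pigeonhole, one more marble lands in a colour already at 10, so 80 draws are enough and 79 are not.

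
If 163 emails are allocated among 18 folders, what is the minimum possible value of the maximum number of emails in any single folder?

Pigeonhole: the 18 folders are the holes and the 163 emails are the pigeons.
If every folder held at most 9 emails, the total would be at most 18 × 9 = 162, which is less than 163.
So some folder holds at least ⌈163/18⌉ = 10 emails.

10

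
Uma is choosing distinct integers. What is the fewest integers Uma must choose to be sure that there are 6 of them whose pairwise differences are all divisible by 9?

46

Integers whose pairwise differences are multiples of 9 are exactly those sharing a remainder mod 9. The 9 residue classes mod 9 are the pigeonholes.
With 45 integers one could put 5 in each residue class and have no class reach 6.
The 46th integer pushes some class to 6, so 9·5 + 1 = 46.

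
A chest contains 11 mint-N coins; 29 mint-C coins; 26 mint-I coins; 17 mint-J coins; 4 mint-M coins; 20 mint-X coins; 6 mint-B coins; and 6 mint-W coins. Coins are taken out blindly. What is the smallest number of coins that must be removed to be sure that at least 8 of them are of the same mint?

52

By pigeonhole, put each drawn coin into a box by mint. The largest draw with every box below 8 takes min(count, 7) from each mint; mints with fewer than 7 contribute all they have.
Σ min(cᵢ, 7) = 7 + 7 + 7 + 7 + 4 + 7 + 6 + 6 = 51.
Draw number 51 + 1 = 52 must push one box to 8.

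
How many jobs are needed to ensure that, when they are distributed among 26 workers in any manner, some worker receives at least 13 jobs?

With 312 jobs one could put exactly 12 in each of the 26 workers, and no worker would reach 13.
One more job must land in a worker that already has 12, giving it 13.
So 26 × 12 + 1 = 313 jobs are required.

313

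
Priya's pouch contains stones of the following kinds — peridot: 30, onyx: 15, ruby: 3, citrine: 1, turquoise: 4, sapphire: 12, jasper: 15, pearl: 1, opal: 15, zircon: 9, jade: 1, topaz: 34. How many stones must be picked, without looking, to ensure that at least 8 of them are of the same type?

60

Put each drawn stone into a box by type. The largest draw with every box below 8 takes min(count, 7) from each type; types with fewer than 7 contribute all they have.
Σ min(cᵢ, 7) = 7 + 7 + 3 + 1 + 4 + 7 + 7 + 1 + 7 + 7 + 1 + 7 = 59.
Draw number 59 + 1 = 60 must push one box to 8.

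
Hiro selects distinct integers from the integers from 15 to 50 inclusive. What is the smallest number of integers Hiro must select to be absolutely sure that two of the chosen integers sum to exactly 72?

23

Group the elements by complementary pair {x, 72−x}: {22,50}, {23,49}, {24,48}, …, giving 14 two-element pairs, the single value 36 (it cannot pair with itself since the integers are distinct), and 7 integers whose partner 72−x falls outside [15,50].
Treating each of those 22 groups as a pigeonhole, one can pick one integer per group — 22 integers — with no two summing to 72.
The 23rd integer lands in an occupied pair, forcing a sum of 72.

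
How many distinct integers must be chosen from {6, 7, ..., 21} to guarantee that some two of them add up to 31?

Group the elements by complementary pair {x, 31−x}: {10,21}, {11,20}, {12,19}, …, giving 6 two-element pairs and 4 integers whose partner 31−x falls outside [6,21].
Treating each of those 10 groups as a pigeonhole, one can pick one integer per group — 10 integers — with no two summing to 31.
The 11th integer lands in an occupied pair, forcing a sum of 31.

11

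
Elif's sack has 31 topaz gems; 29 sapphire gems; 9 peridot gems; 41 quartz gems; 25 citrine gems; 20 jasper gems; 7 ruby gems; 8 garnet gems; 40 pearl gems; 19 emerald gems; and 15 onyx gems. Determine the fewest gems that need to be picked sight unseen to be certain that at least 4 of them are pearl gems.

In the worst case for collecting pearl gems, every non-pearl gem comes out first.
There are 31 + 29 + 9 + 41 + 25 + 20 + 7 + 8 + 19 + 15 = 204 non-pearl gems altogether.
After those, each further gem must be pearl, so 204 + 4 = 208 draws guarantee 4 pearl gems.

208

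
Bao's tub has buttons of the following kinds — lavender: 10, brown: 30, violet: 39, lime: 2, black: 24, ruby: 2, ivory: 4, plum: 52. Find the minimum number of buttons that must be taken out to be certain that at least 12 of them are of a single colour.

63

The 8 colours are the holes; the buttons drawn are the pigeons.
To avoid 12 of any one colour, the worst case takes at most 11 of each colour, or every button of a colour that has fewer than 11.
That gives 10 + 11 + 11 + 2 + 11 + 2 + 4 + 11 = 62 buttons with no colour reaching 12.
The next button forces some colour to 12, so 62 + 1 = 63.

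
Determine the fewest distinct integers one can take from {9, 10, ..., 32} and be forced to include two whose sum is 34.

17

A set avoiding the sum 34 can contain at most one of each pair {x, 34−x}, plus the 8 elements whose complement lies outside the range or equal to its own complement.
The integers 17, …, 32 (16 of them) are such a set: any two sum to at least 17+18 = 35 > 34.
By pigeonhole, any 17th integer completes one of the 8 pairs, so 17 choices force a sum of 34.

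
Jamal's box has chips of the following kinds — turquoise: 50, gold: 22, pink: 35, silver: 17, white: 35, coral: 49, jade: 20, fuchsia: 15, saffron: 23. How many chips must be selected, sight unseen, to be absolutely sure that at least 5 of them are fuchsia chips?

256

In the worst case for collecting fuchsia chips, every non-fuchsia chip comes out first.
There are 50 + 22 + 35 + 17 + 35 + 49 + 20 + 23 = 251 non-fuchsia chips altogether.
After those, each further chip must be fuchsia, so 251 + 5 = 256 draws guarantee 5 fuchsia chips.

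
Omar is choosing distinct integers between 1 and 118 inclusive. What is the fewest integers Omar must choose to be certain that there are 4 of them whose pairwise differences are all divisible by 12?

Integers whose pairwise differences are multiples of 12 are exactly those sharing a remainder mod 12. By the pigeonhole principle, the 12 residue classes mod 12 are the pigeonholes.
With 36 integers one could put 3 in each residue class and have no class reach 4.
The 37th integer pushes some class to 4, so 12·3 + 1 = 37.

37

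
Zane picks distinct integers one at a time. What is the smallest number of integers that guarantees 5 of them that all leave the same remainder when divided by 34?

137

By the pigeonhole principle, the 34 residue classes mod 34 are the pigeonholes.
With 136 integers one could put 4 in each residue class and have no class reach 5.
The 137th integer pushes some class to 5, so 34·4 + 1 = 137.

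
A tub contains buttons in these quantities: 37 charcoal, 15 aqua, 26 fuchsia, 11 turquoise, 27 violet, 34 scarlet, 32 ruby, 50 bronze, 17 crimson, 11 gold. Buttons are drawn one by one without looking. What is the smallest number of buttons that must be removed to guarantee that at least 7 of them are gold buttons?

256

In the worst case for collecting gold buttons, every non-gold button comes out first.
There are 37 + 15 + 26 + 11 + 27 + 34 + 32 + 50 + 17 = 249 non-gold buttons altogether.
After those, each further button must be gold, so 249 + 7 = 256 draws guarantee 7 gold buttons.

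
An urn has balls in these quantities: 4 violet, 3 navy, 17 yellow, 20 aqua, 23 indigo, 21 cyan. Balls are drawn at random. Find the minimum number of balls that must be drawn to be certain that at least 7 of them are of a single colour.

32

By the pigeonhole principle, put each drawn ball into a box by colour. The largest draw with every box below 7 takes min(count, 6) from each colour; colours with fewer than 6 contribute all they have.
Σ min(cᵢ, 6) = 4 + 3 + 6 + 6 + 6 + 6 = 31.
Draw number 31 + 1 = 32 must push one box to 7.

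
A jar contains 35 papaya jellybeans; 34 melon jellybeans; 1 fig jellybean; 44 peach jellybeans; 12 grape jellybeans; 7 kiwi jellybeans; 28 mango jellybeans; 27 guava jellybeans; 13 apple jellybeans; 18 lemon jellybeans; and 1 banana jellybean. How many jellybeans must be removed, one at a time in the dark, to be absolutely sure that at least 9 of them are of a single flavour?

An adversary could hand out at most 8 jellybeans per flavour (fig, kiwi, banana run out sooner): 8 + 8 + 1 + 8 + 8 + 7 + 8 + 8 + 8 + 8 + 1 = 73 jellybeans and still no flavour has 9.
One more jellybean lands in a flavour already at 8, so 74 draws are enough and 73 are not.

74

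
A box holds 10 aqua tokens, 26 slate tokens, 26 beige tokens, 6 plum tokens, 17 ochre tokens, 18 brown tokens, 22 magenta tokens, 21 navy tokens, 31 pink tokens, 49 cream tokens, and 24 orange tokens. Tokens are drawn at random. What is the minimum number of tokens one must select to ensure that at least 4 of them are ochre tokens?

237

In the worst case for collecting ochre tokens, every non-ochre token comes out first.
There are 10 + 26 + 26 + 6 + 18 + 22 + 21 + 31 + 49 + 24 = 233 non-ochre tokens altogether.
After those, each further token must be ochre, so 233 + 4 = 237 draws guarantee 4 ochre tokens.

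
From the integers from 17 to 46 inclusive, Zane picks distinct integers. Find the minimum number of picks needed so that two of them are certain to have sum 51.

A set avoiding the sum 51 can contain at most one of each pair {x, 51−x}, plus the 12 elements whose complement lies outside the range.
The integers 26, …, 46 (21 of them) are such a set: any two sum to at least 26+27 = 53 > 51.
By the pigeonhole principle, any 22nd integer completes one of the 9 pairs, so 22 choices force a sum of 51.

22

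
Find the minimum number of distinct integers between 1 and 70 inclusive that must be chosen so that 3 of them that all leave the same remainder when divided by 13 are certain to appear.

Pigeonhole: the 13 residue classes mod 13 are the pigeonholes.
With 26 integers one could put 2 in each residue class and have no class reach 3.
The 27th integer pushes some class to 3, so 13·2 + 1 = 27.

27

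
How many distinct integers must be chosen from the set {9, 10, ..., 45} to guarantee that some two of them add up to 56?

21

Group the elements by complementary pair {x, 56−x}: {11,45}, {12,44}, {13,43}, …, giving 17 two-element pairs; the single value 28 (it cannot pair with itself since the integers are distinct); and 2 integers whose partner 56−x falls outside [9,45].
By the pigeonhole principle, treating each of those 20 groups as a pigeonhole, one can pick one integer per group — 20 integers — with no two summing to 56.
The 21st integer lands in an occupied pair, forcing a sum of 56.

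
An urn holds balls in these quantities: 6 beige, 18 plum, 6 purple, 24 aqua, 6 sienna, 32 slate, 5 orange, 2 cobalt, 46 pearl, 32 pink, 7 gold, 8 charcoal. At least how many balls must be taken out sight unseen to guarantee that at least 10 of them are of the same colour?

86

Pigeonhole: put each drawn ball into a box by colour. The largest draw with every box below 10 takes min(count, 9) from each colour; colours with fewer than 9 contribute all they have.
Σ min(cᵢ, 9) = 6 + 9 + 6 + 9 + 6 + 9 + 5 + 2 + 9 + 9 + 7 + 8 = 85.
Draw number 85 + 1 = 86 must push one box to 10.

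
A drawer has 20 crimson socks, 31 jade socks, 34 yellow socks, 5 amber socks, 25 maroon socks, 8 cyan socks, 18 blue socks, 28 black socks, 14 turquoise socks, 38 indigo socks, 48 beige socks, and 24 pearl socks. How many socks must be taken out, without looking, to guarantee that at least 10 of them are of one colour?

104

An adversary could hand out at most 9 socks per colour (amber, cyan run out sooner): 9 + 9 + 9 + 5 + 9 + 8 + 9 + 9 + 9 + 9 + 9 + 9 = 103 socks and still no colour has 10.
One more sock lands in a colour already at 9, so 104 draws are enough and 103 are not.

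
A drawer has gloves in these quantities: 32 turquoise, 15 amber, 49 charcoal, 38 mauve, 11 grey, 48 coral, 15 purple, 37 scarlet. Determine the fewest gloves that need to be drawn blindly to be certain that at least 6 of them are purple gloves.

In the worst case for collecting purple gloves, every non-purple glove comes out first.
There are 32 + 15 + 49 + 38 + 11 + 48 + 37 = 230 non-purple gloves altogether.
After those, each further glove must be purple, so 230 + 6 = 236 draws guarantee 6 purple gloves.

236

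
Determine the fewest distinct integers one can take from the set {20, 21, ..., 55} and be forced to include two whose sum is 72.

21

Two chosen integers sum to 72 exactly when both halves of some pair {x, 72−x} with 20 ≤ x ≤ 72−x ≤ 52 are chosen — 16 such pairs.
The remaining 4 elements (those with no distinct partner in range) can never complete a 72-sum, so the worst case takes all of them and one from each pair: 4 + 16 = 20.
By the pigeonhole principle, the 21st integer has to be the second member of some pair, so 20 + 1 = 21.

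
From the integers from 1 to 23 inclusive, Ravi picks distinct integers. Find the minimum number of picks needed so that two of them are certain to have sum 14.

Group the elements by complementary pair {x, 14−x}: {1,13}, {2,12}, {3,11}, …, giving 6 two-element pairs, the single value 7 (it cannot pair with itself since the integers are distinct), and 10 integers whose partner 14−x falls outside [1,23].
Treating each of those 17 groups as a pigeonhole, one can pick one integer per group — 17 integers — with no two summing to 14.
The 18th integer lands in an occupied pair, forcing a sum of 14.

18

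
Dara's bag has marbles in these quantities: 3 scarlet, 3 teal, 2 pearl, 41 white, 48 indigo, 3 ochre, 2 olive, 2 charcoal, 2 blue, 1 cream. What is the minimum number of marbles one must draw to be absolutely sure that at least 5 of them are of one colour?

Pigeonhole: the 10 colours are the holes; the marbles drawn are the pigeons.
To avoid 5 of any one colour, the worst case takes at most 4 of each colour, or every marble of a colour that has fewer than 4.
That gives 3 + 3 + 2 + 4 + 4 + 3 + 2 + 2 + 2 + 1 = 26 marbles with no colour reaching 5.
The next marble forces some colour to 5, so 26 + 1 = 27.

27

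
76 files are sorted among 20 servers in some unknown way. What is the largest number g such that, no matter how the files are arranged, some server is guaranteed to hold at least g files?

4

By pigeonhole, the 20 servers are the holes and the 76 files are the pigeons.
If every server held at most 3 files, the total would be at most 20 × 3 = 60, which is less than 76.
So some server holds at least ⌈76/20⌉ = 4 files.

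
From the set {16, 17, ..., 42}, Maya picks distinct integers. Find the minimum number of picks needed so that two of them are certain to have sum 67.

Two chosen integers sum to 67 exactly when both halves of some pair {x, 67−x} with 25 ≤ x ≤ 67−x ≤ 42 are chosen — 9 such pairs.
The remaining 9 elements (those with no distinct partner in range) can never complete a 67-sum, so the worst case takes all of them and one from each pair: 9 + 9 = 18.
The 19th integer has to be the second member of some pair, so 18 + 1 = 19.

19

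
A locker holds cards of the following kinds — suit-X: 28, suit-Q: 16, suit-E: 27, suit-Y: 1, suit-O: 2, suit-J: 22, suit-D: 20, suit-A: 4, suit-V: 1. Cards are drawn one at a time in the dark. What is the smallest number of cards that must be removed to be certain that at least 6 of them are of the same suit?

34

An adversary could hand out at most 5 cards per suit (4 suits run out sooner): 5 + 5 + 5 + 1 + 2 + 5 + 5 + 4 + 1 = 33 cards and still no suit has 6.
By the pigeonhole principle, one more card lands in a suit already at 5, so 34 draws are enough and 33 are not.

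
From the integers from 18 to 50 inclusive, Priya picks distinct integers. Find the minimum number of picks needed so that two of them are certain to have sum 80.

24

A set avoiding the sum 80 can contain at most one of each pair {x, 80−x}, plus the 13 elements whose complement lies outside the range or equal to its own complement.
The integers 18, …, 40 (23 of them) are such a set: any two sum to at least 18+19 = 37 and at most 39+40 = 79 < 80.
By the pigeonhole principle, any 24th integer completes one of the 10 pairs, so 24 choices force a sum of 80.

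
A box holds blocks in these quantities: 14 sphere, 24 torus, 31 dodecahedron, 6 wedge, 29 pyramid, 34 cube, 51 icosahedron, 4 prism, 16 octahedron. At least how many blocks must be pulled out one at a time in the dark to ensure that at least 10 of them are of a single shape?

74

An adversary could hand out at most 9 blocks per shape (wedge, prism run out sooner): 9 + 9 + 9 + 6 + 9 + 9 + 9 + 4 + 9 = 73 blocks and still no shape has 10.
One more block lands in a shape already at 9, so 74 draws are enough and 73 are not.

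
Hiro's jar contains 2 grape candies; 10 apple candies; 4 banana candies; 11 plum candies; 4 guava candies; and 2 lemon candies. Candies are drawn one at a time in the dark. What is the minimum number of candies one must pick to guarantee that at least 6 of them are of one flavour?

An adversary could hand out at most 5 candies per flavour (4 flavours run out sooner): 2 + 5 + 4 + 5 + 4 + 2 = 22 candies and still no flavour has 6.
One more candy lands in a flavour already at 5, so 23 draws are enough and 22 are not.

23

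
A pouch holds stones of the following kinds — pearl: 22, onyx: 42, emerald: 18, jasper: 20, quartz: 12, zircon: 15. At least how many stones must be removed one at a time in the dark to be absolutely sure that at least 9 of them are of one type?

49

The 6 types are the holes; the stones drawn are the pigeons.
To avoid 9 of any one type, the worst case takes at most 8 of each type.
That gives 8 + 8 + 8 + 8 + 8 + 8 = 48 stones with no type reaching 9.
The next stone forces some type to 9, so 48 + 1 = 49.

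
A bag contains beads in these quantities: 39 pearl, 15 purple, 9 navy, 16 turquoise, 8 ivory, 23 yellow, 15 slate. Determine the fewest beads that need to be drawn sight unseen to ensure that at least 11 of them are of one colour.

68

By pigeonhole, put each drawn bead into a box by colour. The largest draw with every box below 11 takes min(count, 10) from each colour; colours with fewer than 10 contribute all they have.
Σ min(cᵢ, 10) = 10 + 10 + 9 + 10 + 8 + 10 + 10 = 67.
Draw number 67 + 1 = 68 must push one box to 11.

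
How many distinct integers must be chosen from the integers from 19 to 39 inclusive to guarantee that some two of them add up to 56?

Two chosen integers sum to 56 exactly when both halves of some pair {x, 56−x} with 19 ≤ x ≤ 56−x ≤ 37 are chosen — 9 such pairs.
The remaining 3 elements (those with no distinct partner in range) can never complete a 56-sum, so the worst case takes all of them and one from each pair: 3 + 9 = 12.
By pigeonhole, the 13th integer has to be the second member of some pair, so 12 + 1 = 13.

13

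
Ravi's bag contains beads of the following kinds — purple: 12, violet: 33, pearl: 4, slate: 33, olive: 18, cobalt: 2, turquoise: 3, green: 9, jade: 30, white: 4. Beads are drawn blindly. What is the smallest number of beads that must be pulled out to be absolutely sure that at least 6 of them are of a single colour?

An adversary could hand out at most 5 beads per colour (4 colours run out sooner): 5 + 5 + 4 + 5 + 5 + 2 + 3 + 5 + 5 + 4 = 43 beads and still no colour has 6.
One more bead lands in a colour already at 5, so 44 draws are enough and 43 are not.

44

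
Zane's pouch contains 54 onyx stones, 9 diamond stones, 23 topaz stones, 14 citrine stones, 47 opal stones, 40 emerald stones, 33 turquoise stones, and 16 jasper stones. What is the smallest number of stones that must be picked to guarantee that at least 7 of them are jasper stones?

In the worst case for collecting jasper stones, every non-jasper stone comes out first.
There are 54 + 9 + 23 + 14 + 47 + 40 + 33 = 220 non-jasper stones altogether.
After those, each further stone must be jasper, so 220 + 7 = 227 draws guarantee 7 jasper stones.

227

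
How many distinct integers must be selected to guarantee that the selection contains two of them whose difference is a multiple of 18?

19

Integers whose pairwise differences are multiples of 18 are exactly those sharing a remainder mod 18. By the pigeonhole principle, the 18 residue classes mod 18 are the pigeonholes.
With 18 integers one could put 1 in each residue class and have no class reach 2.
The 19th integer pushes some class to 2, so 18·1 + 1 = 19.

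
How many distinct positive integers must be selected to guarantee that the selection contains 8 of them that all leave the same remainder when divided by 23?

162

By the pigeonhole principle, the 23 residue classes mod 23 are the pigeonholes.
With 161 integers one could put 7 in each residue class and have no class reach 8.
The 162nd integer pushes some class to 8, so 23·7 + 1 = 162.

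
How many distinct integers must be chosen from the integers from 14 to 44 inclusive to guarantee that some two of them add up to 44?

24

Two chosen integers sum to 44 exactly when both halves of some pair {x, 44−x} with 14 ≤ x ≤ 44−x ≤ 30 are chosen — 8 such pairs.
The remaining 15 elements (those with no distinct partner in range) can never complete a 44-sum, so the worst case takes all of them and one from each pair: 15 + 8 = 23.
By the pigeonhole principle, the 24th integer has to be the second member of some pair, so 23 + 1 = 24.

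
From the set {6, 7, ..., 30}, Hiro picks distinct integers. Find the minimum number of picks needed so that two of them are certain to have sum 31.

16

Two chosen integers sum to 31 exactly when both halves of some pair {x, 31−x} with 6 ≤ x ≤ 31−x ≤ 25 are chosen — 10 such pairs.
The remaining 5 elements (those with no distinct partner in range) can never complete a 31-sum, so the worst case takes all of them and one from each pair: 5 + 10 = 15.
By pigeonhole, the 16th integer has to be the second member of some pair, so 15 + 1 = 16.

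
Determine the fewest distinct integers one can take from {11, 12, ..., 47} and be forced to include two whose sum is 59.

A set avoiding the sum 59 can contain at most one of each pair {x, 59−x}, plus the 1 element whose complement lies outside the range.
The integers 11, …, 29 (19 of them) are such a set: any two sum to at least 11+12 = 23 and at most 28+29 = 57 < 59.
Any 20th integer completes one of the 18 pairs, so 20 choices force a sum of 59.

20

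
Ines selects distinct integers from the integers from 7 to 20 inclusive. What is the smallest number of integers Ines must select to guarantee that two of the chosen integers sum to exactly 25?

9

Two chosen integers sum to 25 exactly when both halves of some pair {x, 25−x} with 7 ≤ x ≤ 25−x ≤ 18 are chosen — 6 such pairs.
The remaining 2 elements (those with no distinct partner in range) can never complete a 25-sum, so the worst case takes all of them and one from each pair: 2 + 6 = 8.
Pigeonhole: the 9th integer has to be the second member of some pair, so 8 + 1 = 9.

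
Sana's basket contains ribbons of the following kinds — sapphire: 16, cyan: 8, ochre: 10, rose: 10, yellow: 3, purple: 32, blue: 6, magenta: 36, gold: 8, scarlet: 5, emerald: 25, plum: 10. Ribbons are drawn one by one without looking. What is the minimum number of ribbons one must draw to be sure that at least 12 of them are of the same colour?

105

An adversary could hand out at most 11 ribbons per colour (8 colours run out sooner): 11 + 8 + 10 + 10 + 3 + 11 + 6 + 11 + 8 + 5 + 11 + 10 = 104 ribbons and still no colour has 12.
One more ribbon lands in a colour already at 11, so 105 draws are enough and 104 are not.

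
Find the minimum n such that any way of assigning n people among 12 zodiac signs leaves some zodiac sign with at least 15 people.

With 168 people one could put exactly 14 in each of the 12 zodiac signs, and no zodiac sign would reach 15.
By the pigeonhole principle, one more person must land in a zodiac sign that already has 14, giving it 15.
So 12 × 14 + 1 = 169 people are required.

169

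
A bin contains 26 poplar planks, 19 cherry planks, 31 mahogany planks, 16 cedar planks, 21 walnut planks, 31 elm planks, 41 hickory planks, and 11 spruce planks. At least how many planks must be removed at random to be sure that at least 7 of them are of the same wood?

Put each drawn plank into a box by wood. The largest draw with every box below 7 takes min(count, 6) from each wood.
Σ min(cᵢ, 6) = 6 + 6 + 6 + 6 + 6 + 6 + 6 + 6 = 48.
Draw number 48 + 1 = 49 must push one box to 7.

49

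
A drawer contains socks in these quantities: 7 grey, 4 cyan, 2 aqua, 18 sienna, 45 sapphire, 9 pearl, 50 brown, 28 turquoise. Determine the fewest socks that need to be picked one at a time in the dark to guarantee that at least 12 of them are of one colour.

67

Pigeonhole: put each drawn sock into a box by colour. The largest draw with every box below 12 takes min(count, 11) from each colour; colours with fewer than 11 contribute all they have.
Σ min(cᵢ, 11) = 7 + 4 + 2 + 11 + 11 + 9 + 11 + 11 = 66.
Draw number 66 + 1 = 67 must push one box to 12.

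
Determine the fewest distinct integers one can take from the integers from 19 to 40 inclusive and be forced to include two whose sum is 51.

16

Group the elements by complementary pair {x, 51−x}: {19,32}, {20,31}, {21,30}, …, giving 7 two-element pairs and 8 integers whose partner 51−x falls outside [19,40].
Pigeonhole: treating each of those 15 groups as a pigeonhole, one can pick one integer per group — 15 integers — with no two summing to 51.
The 16th integer lands in an occupied pair, forcing a sum of 51.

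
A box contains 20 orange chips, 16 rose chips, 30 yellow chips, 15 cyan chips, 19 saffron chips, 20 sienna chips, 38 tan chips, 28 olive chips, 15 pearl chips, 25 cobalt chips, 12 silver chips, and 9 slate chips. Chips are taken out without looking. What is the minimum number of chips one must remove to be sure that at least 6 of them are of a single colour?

An adversary could hand out at most 5 chips per colour: 5 + 5 + 5 + 5 + 5 + 5 + 5 + 5 + 5 + 5 + 5 + 5 = 60 chips and still no colour has 6.
Pigeonhole: one more chip lands in a colour already at 5, so 61 draws are enough and 60 are not.

61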